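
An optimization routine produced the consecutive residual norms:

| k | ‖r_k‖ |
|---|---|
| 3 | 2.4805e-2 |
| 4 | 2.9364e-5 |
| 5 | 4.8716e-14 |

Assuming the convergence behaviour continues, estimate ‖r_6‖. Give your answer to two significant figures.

First estimate the order: p ≈ ln(‖r_5‖/‖r_4‖) / ln(‖r_4‖/‖r_3‖) = ln(4.8716e-14/2.9364e-5)/ln(2.9364e-5/2.4805e-2) = ln(1.65904e-09)/ln(0.00118379) ≈ 3.0000.
Then ‖r_6‖ ≈ ‖r_5‖·(‖r_5‖/‖r_4‖)^p = 4.8716e-14·(1.65904e-09)^3.0000 = 4.8716e-14·4.56636e-27 ≈ 2.225e-40.

2.2e-40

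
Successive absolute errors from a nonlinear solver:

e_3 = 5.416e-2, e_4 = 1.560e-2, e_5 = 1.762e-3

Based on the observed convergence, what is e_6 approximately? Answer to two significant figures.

First estimate the order: p ≈ ln(e_5/e_4) / ln(e_4/e_3) = ln(1.762e-3/1.560e-2)/ln(1.560e-2/5.416e-2) = ln(0.112949)/ln(0.288035) ≈ 1.7521.
Then e_6 ≈ e_5·(e_5/e_4)^p = 1.762e-3·(0.112949)^1.7521 = 1.762e-3·0.0219056 ≈ 3.86e-05.

3.9e-5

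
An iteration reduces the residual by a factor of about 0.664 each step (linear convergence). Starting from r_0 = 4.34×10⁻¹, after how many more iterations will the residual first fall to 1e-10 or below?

55

After k steps, r_k ≈ 4.34×10⁻¹·0.664^k.
Need 0.664^k ≤ 1e-10/4.34×10⁻¹ = 2.30415e-10.
k ≥ ln(2.30415e-10)/ln(0.664) = -22.1911/-0.40947 = 54.195.
Smallest integer k = 55.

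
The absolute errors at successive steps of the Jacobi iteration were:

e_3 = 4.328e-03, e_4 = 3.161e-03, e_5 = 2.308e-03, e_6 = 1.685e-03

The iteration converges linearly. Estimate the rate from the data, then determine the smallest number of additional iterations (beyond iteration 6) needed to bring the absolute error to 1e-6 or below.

Rate ρ ≈ e_6/e_5 = 1.685e-03/2.308e-03 = 0.7301.
After j more steps, e_{6+j} ≈ 1.685e-03·ρ^j; need ρ^j ≤ 1e-6/1.685e-03 = 0.000593472.
j ≥ ln(0.000593472)/ln(0.7301) = -7.4295/-0.31457 = 23.618.
So 24 more iterations are needed.

24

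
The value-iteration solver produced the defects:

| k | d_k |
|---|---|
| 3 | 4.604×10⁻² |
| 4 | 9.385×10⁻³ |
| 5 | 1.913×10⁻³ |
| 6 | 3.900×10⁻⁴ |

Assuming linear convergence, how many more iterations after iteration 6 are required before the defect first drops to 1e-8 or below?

Rate ρ ≈ d_6/d_5 = 3.900×10⁻⁴/1.913×10⁻³ = 0.2039.
After j more steps, d_{6+j} ≈ 3.900×10⁻⁴·ρ^j; need ρ^j ≤ 1e-8/3.900×10⁻⁴ = 2.5641e-05.
j ≥ ln(2.5641e-05)/ln(0.2039) = -10.5713/-1.59013 = 6.648.
So 7 more iterations are needed.

7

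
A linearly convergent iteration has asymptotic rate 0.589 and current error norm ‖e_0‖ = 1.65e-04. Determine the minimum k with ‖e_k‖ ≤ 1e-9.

23

After k steps, ‖e_k‖ ≈ 1.65e-04·0.589^k.
Need 0.589^k ≤ 1e-9/1.65e-04 = 6.06061e-06.
k ≥ ln(6.06061e-06)/ln(0.589) = -12.0137/-0.52933 = 22.696.
Smallest integer k = 23.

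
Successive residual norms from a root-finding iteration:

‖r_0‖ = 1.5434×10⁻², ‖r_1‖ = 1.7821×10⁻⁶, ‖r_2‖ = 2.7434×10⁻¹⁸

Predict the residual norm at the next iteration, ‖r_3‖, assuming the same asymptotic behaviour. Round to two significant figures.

First estimate the order: p ≈ ln(‖r_2‖/‖r_1‖) / ln(‖r_1‖/‖r_0‖) = ln(2.7434×10⁻¹⁸/1.7821×10⁻⁶)/ln(1.7821×10⁻⁶/1.5434×10⁻²) = ln(1.53942e-12)/ln(0.000115466) ≈ 3.0000.
Then ‖r_3‖ ≈ ‖r_2‖·(‖r_2‖/‖r_1‖)^p = 2.7434×10⁻¹⁸·(1.53942e-12)^3.0000 = 2.7434×10⁻¹⁸·3.64814e-36 ≈ 1.001e-53.

1.0e-53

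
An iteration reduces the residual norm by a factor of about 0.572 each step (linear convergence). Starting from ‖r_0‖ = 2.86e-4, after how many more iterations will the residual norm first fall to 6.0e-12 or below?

After k steps, ‖r_k‖ ≈ 2.86e-4·0.572^k.
Need 0.572^k ≤ 6.0e-12/2.86e-4 = 2.0979e-08.
k ≥ ln(2.0979e-08)/ln(0.572) = -17.6797/-0.55862 = 31.649.
Smallest integer k = 32.

32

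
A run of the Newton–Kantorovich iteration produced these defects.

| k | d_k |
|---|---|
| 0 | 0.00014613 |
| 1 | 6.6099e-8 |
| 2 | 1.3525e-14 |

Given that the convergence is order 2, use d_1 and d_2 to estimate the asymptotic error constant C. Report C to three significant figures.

3.10

C ≈ d_2 / d_1^2
  = 1.3525e-14 / (6.6099e-8)^2
  = 1.3525e-14 / 4.36908e-15 ≈ 3.0956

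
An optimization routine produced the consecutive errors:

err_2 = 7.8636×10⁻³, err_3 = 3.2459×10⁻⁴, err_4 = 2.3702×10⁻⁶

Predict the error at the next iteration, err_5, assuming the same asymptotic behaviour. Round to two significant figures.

First estimate the order: p ≈ ln(err_4/err_3) / ln(err_3/err_2) = ln(2.3702×10⁻⁶/3.2459×10⁻⁴)/ln(3.2459×10⁻⁴/7.8636×10⁻³) = ln(0.00730214)/ln(0.0412775) ≈ 1.5434.
Then err_5 ≈ err_4·(err_4/err_3)^p = 2.3702×10⁻⁶·(0.00730214)^1.5434 = 2.3702×10⁻⁶·0.000504021 ≈ 1.195e-09.

1.2e-9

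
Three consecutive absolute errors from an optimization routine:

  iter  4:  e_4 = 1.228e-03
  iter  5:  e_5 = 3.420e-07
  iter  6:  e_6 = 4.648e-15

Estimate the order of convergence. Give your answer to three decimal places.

2.213

p ≈ ln(e_6/e_5) / ln(e_5/e_4)
  = ln(4.648e-15/3.420e-07) / ln(3.420e-07/1.228e-03)
  = ln(1.35906e-08) / ln(0.000278502)
  = -18.113887 / -8.186085 ≈ 2.212766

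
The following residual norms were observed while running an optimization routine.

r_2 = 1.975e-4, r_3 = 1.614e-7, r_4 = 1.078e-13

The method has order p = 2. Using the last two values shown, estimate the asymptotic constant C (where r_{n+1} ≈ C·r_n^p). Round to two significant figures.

4.1

C ≈ r_4 / r_3^2
  = 1.078e-13 / (1.614e-7)^2
  = 1.078e-13 / 2.605e-14 ≈ 4.1382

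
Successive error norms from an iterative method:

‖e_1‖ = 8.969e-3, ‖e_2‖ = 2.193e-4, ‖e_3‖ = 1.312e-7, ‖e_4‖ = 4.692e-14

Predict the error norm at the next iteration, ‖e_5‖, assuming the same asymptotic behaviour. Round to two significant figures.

6.0e-27

First estimate the order: p ≈ ln(‖e_4‖/‖e_3‖) / ln(‖e_3‖/‖e_2‖) = ln(4.692e-14/1.312e-7)/ln(1.312e-7/2.193e-4) = ln(3.57622e-07)/ln(0.000598267) ≈ 2.0001.
Then ‖e_5‖ ≈ ‖e_4‖·(‖e_4‖/‖e_3‖)^p = 4.692e-14·(3.57622e-07)^2.0001 = 4.692e-14·1.27704e-13 ≈ 5.992e-27.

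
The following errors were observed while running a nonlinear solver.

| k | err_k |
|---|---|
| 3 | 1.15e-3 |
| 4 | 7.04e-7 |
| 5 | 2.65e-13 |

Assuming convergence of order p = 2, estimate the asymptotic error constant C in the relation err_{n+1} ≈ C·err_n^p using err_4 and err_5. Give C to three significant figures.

0.535

C ≈ err_5 / err_4^2
  = 2.65e-13 / (7.04e-7)^2
  = 2.65e-13 / 4.95616e-13 ≈ 0.53469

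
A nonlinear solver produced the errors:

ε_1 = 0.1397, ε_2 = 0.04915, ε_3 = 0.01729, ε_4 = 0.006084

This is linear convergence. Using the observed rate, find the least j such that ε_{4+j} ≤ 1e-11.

20

Rate ρ ≈ ε_4/ε_3 = 0.006084/0.01729 = 0.3519.
After j more steps, ε_{4+j} ≈ 0.006084·ρ^j; need ρ^j ≤ 1e-11/0.006084 = 1.64366e-09.
j ≥ ln(1.64366e-09)/ln(0.3519) = -20.2263/-1.04441 = 19.366.
So 20 more iterations are needed.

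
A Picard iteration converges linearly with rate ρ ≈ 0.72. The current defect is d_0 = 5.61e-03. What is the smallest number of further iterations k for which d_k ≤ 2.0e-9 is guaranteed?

46

After k steps, d_k ≈ 5.61e-03·0.72^k.
Need 0.72^k ≤ 2.0e-9/5.61e-03 = 3.56506e-07.
k ≥ ln(3.56506e-07)/ln(0.72) = -14.8469/-0.32850 = 45.196.
Smallest integer k = 46.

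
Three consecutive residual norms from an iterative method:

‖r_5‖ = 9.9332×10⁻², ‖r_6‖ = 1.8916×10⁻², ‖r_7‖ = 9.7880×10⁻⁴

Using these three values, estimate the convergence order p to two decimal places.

1.79

p ≈ ln(‖r_7‖/‖r_6‖) / ln(‖r_6‖/‖r_5‖)
  = ln(9.7880×10⁻⁴/1.8916×10⁻²) / ln(1.8916×10⁻²/9.9332×10⁻²)
  = ln(0.0517446) / ln(0.190432)
  = -2.96144 / -1.65846 ≈ 1.78566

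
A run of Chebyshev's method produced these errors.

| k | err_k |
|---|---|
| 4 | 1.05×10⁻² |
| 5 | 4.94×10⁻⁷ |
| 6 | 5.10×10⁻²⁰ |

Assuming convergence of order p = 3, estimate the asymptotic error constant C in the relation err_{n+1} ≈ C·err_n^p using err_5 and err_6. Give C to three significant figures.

C ≈ err_6 / err_5^3
  = 5.10×10⁻²⁰ / (4.94×10⁻⁷)^3
  = 5.10×10⁻²⁰ / 1.20554e-19 ≈ 0.42305

0.423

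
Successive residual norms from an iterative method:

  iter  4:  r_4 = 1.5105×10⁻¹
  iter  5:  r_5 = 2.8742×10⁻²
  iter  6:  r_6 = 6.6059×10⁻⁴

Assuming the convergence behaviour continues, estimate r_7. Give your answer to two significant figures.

First estimate the order: p ≈ ln(r_6/r_5) / ln(r_5/r_4) = ln(6.6059×10⁻⁴/2.8742×10⁻²)/ln(2.8742×10⁻²/1.5105×10⁻¹) = ln(0.0229834)/ln(0.190281) ≈ 2.2739.
Then r_7 ≈ r_6·(r_6/r_5)^p = 6.6059×10⁻⁴·(0.0229834)^2.2739 = 6.6059×10⁻⁴·0.00018794 ≈ 1.242e-07.

1.2e-7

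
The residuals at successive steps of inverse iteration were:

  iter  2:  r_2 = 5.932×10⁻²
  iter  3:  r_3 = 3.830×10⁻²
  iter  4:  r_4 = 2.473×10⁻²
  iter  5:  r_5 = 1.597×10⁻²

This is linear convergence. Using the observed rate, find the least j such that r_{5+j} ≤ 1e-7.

Rate ρ ≈ r_5/r_4 = 1.597×10⁻²/2.473×10⁻² = 0.6458.
After j more steps, r_{5+j} ≈ 1.597×10⁻²·ρ^j; need ρ^j ≤ 1e-7/1.597×10⁻² = 6.26174e-06.
j ≥ ln(6.26174e-06)/ln(0.6458) = -11.9811/-0.43727 = 27.400.
So 28 more iterations are needed.

28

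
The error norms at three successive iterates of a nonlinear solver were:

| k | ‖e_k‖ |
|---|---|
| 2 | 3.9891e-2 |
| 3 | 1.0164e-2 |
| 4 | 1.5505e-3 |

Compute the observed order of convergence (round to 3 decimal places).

p ≈ ln(‖e_4‖/‖e_3‖) / ln(‖e_3‖/‖e_2‖)
  = ln(1.5505e-3/1.0164e-2) / ln(1.0164e-2/3.9891e-2)
  = ln(0.152548) / ln(0.254794)
  = -1.880276 / -1.367300 ≈ 1.375174

1.375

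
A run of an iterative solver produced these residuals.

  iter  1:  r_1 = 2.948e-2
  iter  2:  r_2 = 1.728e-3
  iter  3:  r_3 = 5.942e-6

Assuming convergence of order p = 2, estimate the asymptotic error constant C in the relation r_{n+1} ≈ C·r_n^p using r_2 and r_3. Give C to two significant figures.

C ≈ r_3 / r_2^2
  = 5.942e-6 / (1.728e-3)^2
  = 5.942e-6 / 2.98598e-06 ≈ 1.99

2.0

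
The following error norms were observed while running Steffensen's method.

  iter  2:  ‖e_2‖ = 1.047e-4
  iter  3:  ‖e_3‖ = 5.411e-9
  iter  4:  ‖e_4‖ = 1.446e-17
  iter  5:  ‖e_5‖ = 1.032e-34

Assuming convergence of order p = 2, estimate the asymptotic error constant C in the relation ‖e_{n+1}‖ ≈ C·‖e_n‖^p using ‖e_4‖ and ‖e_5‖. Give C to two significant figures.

C ≈ ‖e_5‖ / ‖e_4‖^2
  = 1.032e-34 / (1.446e-17)^2
  = 1.032e-34 / 2.09092e-34 ≈ 0.49356

0.49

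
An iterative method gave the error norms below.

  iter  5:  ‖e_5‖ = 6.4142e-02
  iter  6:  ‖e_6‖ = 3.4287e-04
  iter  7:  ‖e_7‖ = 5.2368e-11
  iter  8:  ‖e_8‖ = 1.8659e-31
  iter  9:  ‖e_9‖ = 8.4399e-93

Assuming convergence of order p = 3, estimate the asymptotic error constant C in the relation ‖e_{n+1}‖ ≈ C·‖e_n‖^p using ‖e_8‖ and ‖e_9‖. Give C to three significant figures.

C ≈ ‖e_9‖ / ‖e_8‖^3
  = 8.4399e-93 / (1.8659e-31)^3
  = 8.4399e-93 / 6.49629e-93 ≈ 1.2992

1.30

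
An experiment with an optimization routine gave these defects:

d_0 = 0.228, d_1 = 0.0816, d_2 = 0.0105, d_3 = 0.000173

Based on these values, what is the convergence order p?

Consecutive ratios: d_3/d_2 = 0.000173/0.0105 = 0.0164762, d_2/d_1 = 0.0105/0.0816 = 0.128676.
p ≈ ln(0.0164762)/ln(0.128676) = -4.1058/-2.0505 ≈ 2.00.
So the convergence is quadratic (order 2).

2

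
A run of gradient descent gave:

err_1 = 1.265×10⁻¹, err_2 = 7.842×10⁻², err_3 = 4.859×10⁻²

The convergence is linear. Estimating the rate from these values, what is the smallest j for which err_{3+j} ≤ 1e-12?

52

Rate ρ ≈ err_3/err_2 = 4.859×10⁻²/7.842×10⁻² = 0.6196.
After j more steps, err_{3+j} ≈ 4.859×10⁻²·ρ^j; need ρ^j ≤ 1e-12/4.859×10⁻² = 2.05804e-11.
j ≥ ln(2.05804e-11)/ln(0.6196) = -24.6067/-0.47868 = 51.405.
So 52 more iterations are needed.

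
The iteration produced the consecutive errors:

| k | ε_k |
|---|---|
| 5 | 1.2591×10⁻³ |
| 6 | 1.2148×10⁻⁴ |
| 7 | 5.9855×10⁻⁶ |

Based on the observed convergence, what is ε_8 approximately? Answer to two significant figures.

First estimate the order: p ≈ ln(ε_7/ε_6) / ln(ε_6/ε_5) = ln(5.9855×10⁻⁶/1.2148×10⁻⁴)/ln(1.2148×10⁻⁴/1.2591×10⁻³) = ln(0.0492715)/ln(0.0964816) ≈ 1.2874.
Then ε_8 ≈ ε_7·(ε_7/ε_6)^p = 5.9855×10⁻⁶·(0.0492715)^1.2874 = 5.9855×10⁻⁶·0.0207419 ≈ 1.242e-07.

1.2e-7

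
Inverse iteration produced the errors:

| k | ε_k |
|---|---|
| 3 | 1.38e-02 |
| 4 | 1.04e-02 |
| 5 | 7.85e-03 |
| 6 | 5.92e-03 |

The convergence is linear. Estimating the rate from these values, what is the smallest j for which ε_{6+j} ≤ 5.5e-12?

Rate ρ ≈ ε_6/ε_5 = 5.92e-03/7.85e-03 = 0.7541.
After j more steps, ε_{6+j} ≈ 5.92e-03·ρ^j; need ρ^j ≤ 5.5e-12/5.92e-03 = 9.29054e-10.
j ≥ ln(9.29054e-10)/ln(0.7541) = -20.7969/-0.28223 = 73.688.
So 74 more iterations are needed.

74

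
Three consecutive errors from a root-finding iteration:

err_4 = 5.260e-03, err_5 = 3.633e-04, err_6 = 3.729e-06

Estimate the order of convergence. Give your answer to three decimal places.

p ≈ ln(err_6/err_5) / ln(err_5/err_4)
  = ln(3.729e-06/3.633e-04) / ln(3.633e-04/5.260e-03)
  = ln(0.0102642) / ln(0.0690684)
  = -4.579093 / -2.672658 ≈ 1.713310

1.713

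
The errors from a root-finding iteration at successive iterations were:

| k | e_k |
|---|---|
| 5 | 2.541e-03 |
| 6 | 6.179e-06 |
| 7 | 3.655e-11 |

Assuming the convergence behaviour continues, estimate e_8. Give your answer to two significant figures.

First estimate the order: p ≈ ln(e_7/e_6) / ln(e_6/e_5) = ln(3.655e-11/6.179e-06)/ln(6.179e-06/2.541e-03) = ln(5.9152e-06)/ln(0.00243172) ≈ 1.9999.
Then e_8 ≈ e_7·(e_7/e_6)^p = 3.655e-11·(5.9152e-06)^1.9999 = 3.655e-11·3.50317e-11 ≈ 1.28e-21.

1.3e-21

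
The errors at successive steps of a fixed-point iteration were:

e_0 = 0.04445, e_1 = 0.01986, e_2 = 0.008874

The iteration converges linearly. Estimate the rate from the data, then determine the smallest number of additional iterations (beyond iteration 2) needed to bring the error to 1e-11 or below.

Rate ρ ≈ e_2/e_1 = 0.008874/0.01986 = 0.4468.
After j more steps, e_{2+j} ≈ 0.008874·ρ^j; need ρ^j ≤ 1e-11/0.008874 = 1.12689e-09.
j ≥ ln(1.12689e-09)/ln(0.4468) = -20.6038/-0.80564 = 25.574.
So 26 more iterations are needed.

26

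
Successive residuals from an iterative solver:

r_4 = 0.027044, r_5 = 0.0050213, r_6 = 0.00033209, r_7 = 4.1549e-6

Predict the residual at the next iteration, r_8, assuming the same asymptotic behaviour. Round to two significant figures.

3.5e-9

First estimate the order: p ≈ ln(r_7/r_6) / ln(r_6/r_5) = ln(4.1549e-6/0.00033209)/ln(0.00033209/0.0050213) = ln(0.0125114)/ln(0.0661363) ≈ 1.6131.
Then r_8 ≈ r_7·(r_7/r_6)^p = 4.1549e-6·(0.0125114)^1.6131 = 4.1549e-6·0.000852637 ≈ 3.543e-09.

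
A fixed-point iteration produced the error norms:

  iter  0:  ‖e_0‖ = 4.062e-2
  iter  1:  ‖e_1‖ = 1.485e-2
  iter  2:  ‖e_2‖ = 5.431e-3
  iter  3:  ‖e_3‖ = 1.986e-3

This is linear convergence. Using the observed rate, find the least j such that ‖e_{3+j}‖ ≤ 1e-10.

17

Rate ρ ≈ ‖e_3‖/‖e_2‖ = 1.986e-3/5.431e-3 = 0.3657.
After j more steps, ‖e_{3+j}‖ ≈ 1.986e-3·ρ^j; need ρ^j ≤ 1e-10/1.986e-3 = 5.03525e-08.
j ≥ ln(5.03525e-08)/ln(0.3657) = -16.8042/-1.00594 = 16.705.
So 17 more iterations are needed.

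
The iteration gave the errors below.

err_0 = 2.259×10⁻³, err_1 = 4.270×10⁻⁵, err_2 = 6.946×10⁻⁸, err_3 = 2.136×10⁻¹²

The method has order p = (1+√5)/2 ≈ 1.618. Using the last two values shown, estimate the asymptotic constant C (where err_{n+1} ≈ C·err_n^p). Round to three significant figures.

0.816

C ≈ err_3 / err_2^1.618
  = 2.136×10⁻¹² / (6.946×10⁻⁸)^1.618
  = 2.136×10⁻¹² / 2.61774e-12 ≈ 0.81597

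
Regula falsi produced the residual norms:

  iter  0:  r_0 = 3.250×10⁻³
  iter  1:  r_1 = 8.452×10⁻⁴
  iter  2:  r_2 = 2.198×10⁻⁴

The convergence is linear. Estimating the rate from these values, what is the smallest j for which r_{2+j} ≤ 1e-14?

18

Rate ρ ≈ r_2/r_1 = 2.198×10⁻⁴/8.452×10⁻⁴ = 0.2601.
After j more steps, r_{2+j} ≈ 2.198×10⁻⁴·ρ^j; need ρ^j ≤ 1e-14/2.198×10⁻⁴ = 4.54959e-11.
j ≥ ln(4.54959e-11)/ln(0.2601) = -23.8134/-1.34669 = 17.683.
So 18 more iterations are needed.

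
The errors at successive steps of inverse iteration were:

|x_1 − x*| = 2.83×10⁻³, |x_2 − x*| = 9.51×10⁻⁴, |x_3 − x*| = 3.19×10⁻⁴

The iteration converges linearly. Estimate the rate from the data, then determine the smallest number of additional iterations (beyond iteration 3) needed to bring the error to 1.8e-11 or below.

Rate ρ ≈ |x_3 − x*|/|x_2 − x*| = 3.19×10⁻⁴/9.51×10⁻⁴ = 0.3354.
After j more steps, |x_{3+j} − x*| ≈ 3.19×10⁻⁴·ρ^j; need ρ^j ≤ 1.8e-11/3.19×10⁻⁴ = 5.64263e-08.
j ≥ ln(5.64263e-08)/ln(0.3354) = -16.6903/-1.09243 = 15.278.
So 16 more iterations are needed.

16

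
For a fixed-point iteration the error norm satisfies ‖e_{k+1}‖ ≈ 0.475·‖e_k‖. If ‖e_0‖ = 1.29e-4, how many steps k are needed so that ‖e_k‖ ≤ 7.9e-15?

32

After k steps, ‖e_k‖ ≈ 1.29e-4·0.475^k.
Need 0.475^k ≤ 7.9e-15/1.29e-4 = 6.12403e-11.
k ≥ ln(6.12403e-11)/ln(0.475) = -23.5162/-0.74444 = 31.589.
Smallest integer k = 32.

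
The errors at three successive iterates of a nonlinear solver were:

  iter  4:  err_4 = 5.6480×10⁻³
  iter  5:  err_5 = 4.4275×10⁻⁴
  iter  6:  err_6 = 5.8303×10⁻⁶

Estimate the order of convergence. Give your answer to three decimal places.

p ≈ ln(err_6/err_5) / ln(err_5/err_4)
  = ln(5.8303×10⁻⁶/4.4275×10⁻⁴) / ln(4.4275×10⁻⁴/5.6480×10⁻³)
  = ln(0.0131684) / ln(0.0783906)
  = -4.329935 / -2.546051 ≈ 1.700647

1.701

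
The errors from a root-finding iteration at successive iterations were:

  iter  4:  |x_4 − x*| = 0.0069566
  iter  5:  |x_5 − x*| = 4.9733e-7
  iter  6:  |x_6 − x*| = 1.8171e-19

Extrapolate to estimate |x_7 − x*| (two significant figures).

8.9e-57

First estimate the order: p ≈ ln(|x_6 − x*|/|x_5 − x*|) / ln(|x_5 − x*|/|x_4 − x*|) = ln(1.8171e-19/4.9733e-7)/ln(4.9733e-7/0.0069566) = ln(3.65371e-13)/ln(7.14904e-05) ≈ 3.0000.
Then |x_7 − x*| ≈ |x_6 − x*|·(|x_6 − x*|/|x_5 − x*|)^p = 1.8171e-19·(3.65371e-13)^3.0000 = 1.8171e-19·4.87756e-38 ≈ 8.863e-57.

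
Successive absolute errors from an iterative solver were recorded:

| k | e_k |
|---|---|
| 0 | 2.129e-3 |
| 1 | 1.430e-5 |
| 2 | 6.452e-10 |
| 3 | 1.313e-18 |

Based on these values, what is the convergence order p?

2

Consecutive ratios: e_3/e_2 = 1.313e-18/6.452e-10 = 2.03503e-09, e_2/e_1 = 6.452e-10/1.430e-5 = 4.51189e-05.
p ≈ ln(2.03503e-09)/ln(4.51189e-05) = -20.0128/-10.0062 ≈ 2.00.
So the convergence is quadratic (order 2).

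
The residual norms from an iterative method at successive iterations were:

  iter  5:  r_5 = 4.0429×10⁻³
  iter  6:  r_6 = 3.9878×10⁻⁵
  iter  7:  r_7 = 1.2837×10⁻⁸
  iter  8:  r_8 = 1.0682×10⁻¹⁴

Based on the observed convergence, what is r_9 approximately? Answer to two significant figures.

First estimate the order: p ≈ ln(r_8/r_7) / ln(r_7/r_6) = ln(1.0682×10⁻¹⁴/1.2837×10⁻⁸)/ln(1.2837×10⁻⁸/3.9878×10⁻⁵) = ln(8.32126e-07)/ln(0.000321907) ≈ 1.7409.
Then r_9 ≈ r_8·(r_8/r_7)^p = 1.0682×10⁻¹⁴·(8.32126e-07)^1.7409 = 1.0682×10⁻¹⁴·2.6041e-11 ≈ 2.782e-25.

2.8e-25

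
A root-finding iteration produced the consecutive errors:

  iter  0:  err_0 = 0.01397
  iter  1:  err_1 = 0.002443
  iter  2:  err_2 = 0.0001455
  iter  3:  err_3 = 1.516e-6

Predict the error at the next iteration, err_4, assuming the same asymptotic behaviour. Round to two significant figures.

First estimate the order: p ≈ ln(err_3/err_2) / ln(err_2/err_1) = ln(1.516e-6/0.0001455)/ln(0.0001455/0.002443) = ln(0.0104192)/ln(0.0595579) ≈ 1.6180.
Then err_4 ≈ err_3·(err_3/err_2)^p = 1.516e-6·(0.0104192)^1.6180 = 1.516e-6·0.000620663 ≈ 9.409e-10.

9.4e-10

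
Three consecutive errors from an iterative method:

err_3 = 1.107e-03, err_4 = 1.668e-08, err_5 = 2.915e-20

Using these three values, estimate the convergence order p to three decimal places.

2.438

p ≈ ln(err_5/err_4) / ln(err_4/err_3)
  = ln(2.915e-20/1.668e-08) / ln(1.668e-08/1.107e-03)
  = ln(1.7476e-12) / ln(1.50678e-05)
  = -27.072778 / -11.102951 ≈ 2.438341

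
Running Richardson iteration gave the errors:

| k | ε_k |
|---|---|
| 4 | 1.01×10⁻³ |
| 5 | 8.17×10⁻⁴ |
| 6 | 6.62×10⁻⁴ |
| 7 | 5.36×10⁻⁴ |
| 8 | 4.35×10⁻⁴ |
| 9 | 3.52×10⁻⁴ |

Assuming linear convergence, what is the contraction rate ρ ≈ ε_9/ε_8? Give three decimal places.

ρ ≈ ε_9/ε_8 = 3.52×10⁻⁴/4.35×10⁻⁴ = 0.80920

0.809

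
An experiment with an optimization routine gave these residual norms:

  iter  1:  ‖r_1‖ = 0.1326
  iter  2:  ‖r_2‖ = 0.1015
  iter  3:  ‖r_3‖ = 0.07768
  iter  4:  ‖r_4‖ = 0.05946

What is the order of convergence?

1

Consecutive ratios: ‖r_4‖/‖r_3‖ = 0.05946/0.07768 = 0.765448, ‖r_3‖/‖r_2‖ = 0.07768/0.1015 = 0.76532.
p ≈ ln(0.765448)/ln(0.76532) = -0.2673/-0.2675 ≈ 1.00.
So the convergence is linear (order 1).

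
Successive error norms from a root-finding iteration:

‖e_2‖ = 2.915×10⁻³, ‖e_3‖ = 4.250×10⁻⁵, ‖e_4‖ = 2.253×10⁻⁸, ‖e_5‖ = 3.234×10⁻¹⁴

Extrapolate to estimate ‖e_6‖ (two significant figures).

First estimate the order: p ≈ ln(‖e_5‖/‖e_4‖) / ln(‖e_4‖/‖e_3‖) = ln(3.234×10⁻¹⁴/2.253×10⁻⁸)/ln(2.253×10⁻⁸/4.250×10⁻⁵) = ln(1.43542e-06)/ln(0.000530118) ≈ 1.7838.
Then ‖e_6‖ ≈ ‖e_5‖·(‖e_5‖/‖e_4‖)^p = 3.234×10⁻¹⁴·(1.43542e-06)^1.7838 = 3.234×10⁻¹⁴·3.77763e-11 ≈ 1.222e-24.

1.2e-24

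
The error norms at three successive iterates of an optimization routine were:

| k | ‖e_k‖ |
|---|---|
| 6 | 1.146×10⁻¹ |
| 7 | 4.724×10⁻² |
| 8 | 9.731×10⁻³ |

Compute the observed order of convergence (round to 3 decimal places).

1.783

p ≈ ln(‖e_8‖/‖e_7‖) / ln(‖e_7‖/‖e_6‖)
  = ln(9.731×10⁻³/4.724×10⁻²) / ln(4.724×10⁻²/1.146×10⁻¹)
  = ln(0.205991) / ln(0.412216)
  = -1.579923 / -0.886208 ≈ 1.782790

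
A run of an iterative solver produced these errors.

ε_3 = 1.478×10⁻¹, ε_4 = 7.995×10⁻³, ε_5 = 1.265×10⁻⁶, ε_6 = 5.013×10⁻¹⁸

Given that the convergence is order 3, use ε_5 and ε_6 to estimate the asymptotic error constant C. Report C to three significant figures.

2.48

C ≈ ε_6 / ε_5^3
  = 5.013×10⁻¹⁸ / (1.265×10⁻⁶)^3
  = 5.013×10⁻¹⁸ / 2.02428e-18 ≈ 2.4764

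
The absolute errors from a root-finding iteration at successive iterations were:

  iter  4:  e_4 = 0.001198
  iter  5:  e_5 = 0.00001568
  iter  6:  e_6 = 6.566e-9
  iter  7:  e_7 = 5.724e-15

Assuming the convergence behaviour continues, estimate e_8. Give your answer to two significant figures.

First estimate the order: p ≈ ln(e_7/e_6) / ln(e_6/e_5) = ln(5.724e-15/6.566e-9)/ln(6.566e-9/0.00001568) = ln(8.71764e-07)/ln(0.00041875) ≈ 1.7938.
Then e_8 ≈ e_7·(e_7/e_6)^p = 5.724e-15·(8.71764e-07)^1.7938 = 5.724e-15·1.34986e-11 ≈ 7.727e-26.

7.7e-26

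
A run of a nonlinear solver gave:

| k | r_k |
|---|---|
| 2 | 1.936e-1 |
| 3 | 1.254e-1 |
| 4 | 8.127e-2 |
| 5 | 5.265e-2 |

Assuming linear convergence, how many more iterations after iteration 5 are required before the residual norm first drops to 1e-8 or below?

Rate ρ ≈ r_5/r_4 = 5.265e-2/8.127e-2 = 0.6478.
After j more steps, r_{5+j} ≈ 5.265e-2·ρ^j; need ρ^j ≤ 1e-8/5.265e-2 = 1.89934e-07.
j ≥ ln(1.89934e-07)/ln(0.6478) = -15.4766/-0.43417 = 35.646.
So 36 more iterations are needed.

36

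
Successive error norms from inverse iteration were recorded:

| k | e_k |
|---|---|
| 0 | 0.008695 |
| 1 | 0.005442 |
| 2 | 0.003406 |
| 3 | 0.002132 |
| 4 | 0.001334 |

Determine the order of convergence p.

1

Consecutive ratios: e_4/e_3 = 0.001334/0.002132 = 0.625704, e_3/e_2 = 0.002132/0.003406 = 0.625954.
p ≈ ln(0.625704)/ln(0.625954) = -0.4689/-0.4685 ≈ 1.00.
So the convergence is linear (order 1).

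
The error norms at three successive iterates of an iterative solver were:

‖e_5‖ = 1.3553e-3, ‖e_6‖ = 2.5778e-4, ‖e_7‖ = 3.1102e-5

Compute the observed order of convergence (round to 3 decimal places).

p ≈ ln(‖e_7‖/‖e_6‖) / ln(‖e_6‖/‖e_5‖)
  = ln(3.1102e-5/2.5778e-4) / ln(2.5778e-4/1.3553e-3)
  = ln(0.120653) / ln(0.190201)
  = -2.114837 / -1.659674 ≈ 1.274248

1.274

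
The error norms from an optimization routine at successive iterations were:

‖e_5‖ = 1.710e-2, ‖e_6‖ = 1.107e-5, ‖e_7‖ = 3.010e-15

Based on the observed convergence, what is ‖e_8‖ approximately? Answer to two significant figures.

6.1e-44

First estimate the order: p ≈ ln(‖e_7‖/‖e_6‖) / ln(‖e_6‖/‖e_5‖) = ln(3.010e-15/1.107e-5)/ln(1.107e-5/1.710e-2) = ln(2.71906e-10)/ln(0.000647368) ≈ 2.9997.
Then ‖e_8‖ ≈ ‖e_7‖·(‖e_7‖/‖e_6‖)^p = 3.010e-15·(2.71906e-10)^2.9997 = 3.010e-15·2.02361e-29 ≈ 6.091e-44.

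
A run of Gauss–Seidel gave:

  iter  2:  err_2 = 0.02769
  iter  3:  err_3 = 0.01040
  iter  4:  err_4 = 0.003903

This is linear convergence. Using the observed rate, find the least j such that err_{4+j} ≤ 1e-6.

9

Rate ρ ≈ err_4/err_3 = 0.003903/0.01040 = 0.3753.
After j more steps, err_{4+j} ≈ 0.003903·ρ^j; need ρ^j ≤ 1e-6/0.003903 = 0.000256213.
j ≥ ln(0.000256213)/ln(0.3753) = -8.2695/-0.98003 = 8.438.
So 9 more iterations are needed.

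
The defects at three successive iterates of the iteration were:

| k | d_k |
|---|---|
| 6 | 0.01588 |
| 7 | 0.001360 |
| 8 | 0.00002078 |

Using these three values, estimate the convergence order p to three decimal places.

p ≈ ln(d_8/d_7) / ln(d_7/d_6)
  = ln(0.00002078/0.001360) / ln(0.001360/0.01588)
  = ln(0.0152794) / ln(0.0856423)
  = -4.181250 / -2.457576 ≈ 1.701372

1.701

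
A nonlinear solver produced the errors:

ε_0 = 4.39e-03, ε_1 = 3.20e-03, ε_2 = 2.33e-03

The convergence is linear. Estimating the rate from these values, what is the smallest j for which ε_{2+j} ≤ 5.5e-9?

41

Rate ρ ≈ ε_2/ε_1 = 2.33e-03/3.20e-03 = 0.7281.
After j more steps, ε_{2+j} ≈ 2.33e-03·ρ^j; need ρ^j ≤ 5.5e-9/2.33e-03 = 2.36052e-06.
j ≥ ln(2.36052e-06)/ln(0.7281) = -12.9566/-0.31732 = 40.831.
So 41 more iterations are needed.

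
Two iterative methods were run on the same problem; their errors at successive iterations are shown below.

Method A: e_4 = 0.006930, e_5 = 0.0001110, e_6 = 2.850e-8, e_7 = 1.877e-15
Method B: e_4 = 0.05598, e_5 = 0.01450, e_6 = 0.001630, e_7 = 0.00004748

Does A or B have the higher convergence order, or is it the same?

Method A: p ≈ ln(1.877e-15/2.850e-8)/ln(2.850e-8/0.0001110) ≈ 2.00.
Method B: p ≈ ln(0.00004748/0.001630)/ln(0.001630/0.01450) ≈ 1.62.
Method A has the higher order (≈2.0 vs ≈1.6).

A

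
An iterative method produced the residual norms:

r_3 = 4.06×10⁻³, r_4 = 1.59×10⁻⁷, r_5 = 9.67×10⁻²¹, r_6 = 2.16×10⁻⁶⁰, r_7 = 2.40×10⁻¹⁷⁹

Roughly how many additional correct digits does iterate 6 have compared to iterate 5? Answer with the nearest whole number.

Digits gained ≈ log₁₀(r_5/r_6) = log₁₀(9.67×10⁻²¹/2.16×10⁻⁶⁰) = log₁₀(4.47685e+39) ≈ 39.651.

40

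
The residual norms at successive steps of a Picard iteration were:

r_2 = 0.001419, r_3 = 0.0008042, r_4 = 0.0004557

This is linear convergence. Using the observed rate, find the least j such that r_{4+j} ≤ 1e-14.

44

Rate ρ ≈ r_4/r_3 = 0.0004557/0.0008042 = 0.5667.
After j more steps, r_{4+j} ≈ 0.0004557·ρ^j; need ρ^j ≤ 1e-14/0.0004557 = 2.19443e-11.
j ≥ ln(2.19443e-11)/ln(0.5667) = -24.5425/-0.56793 = 43.214.
So 44 more iterations are needed.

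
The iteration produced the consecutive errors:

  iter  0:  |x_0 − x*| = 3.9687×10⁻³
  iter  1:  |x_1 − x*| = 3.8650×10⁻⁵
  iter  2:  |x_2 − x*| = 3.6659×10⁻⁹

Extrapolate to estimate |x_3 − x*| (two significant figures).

First estimate the order: p ≈ ln(|x_2 − x*|/|x_1 − x*|) / ln(|x_1 − x*|/|x_0 − x*|) = ln(3.6659×10⁻⁹/3.8650×10⁻⁵)/ln(3.8650×10⁻⁵/3.9687×10⁻³) = ln(9.48486e-05)/ln(0.00973871) ≈ 2.0000.
Then |x_3 − x*| ≈ |x_2 − x*|·(|x_2 − x*|/|x_1 − x*|)^p = 3.6659×10⁻⁹·(9.48486e-05)^2.0000 = 3.6659×10⁻⁹·8.99626e-09 ≈ 3.298e-17.

3.3e-17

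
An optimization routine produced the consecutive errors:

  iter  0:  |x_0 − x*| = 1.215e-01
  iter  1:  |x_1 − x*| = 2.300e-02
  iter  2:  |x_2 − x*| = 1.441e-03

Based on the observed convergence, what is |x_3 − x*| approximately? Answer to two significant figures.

1.4e-5

First estimate the order: p ≈ ln(|x_2 − x*|/|x_1 − x*|) / ln(|x_1 − x*|/|x_0 − x*|) = ln(1.441e-03/2.300e-02)/ln(2.300e-02/1.215e-01) = ln(0.0626522)/ln(0.1893) ≈ 1.6643.
Then |x_3 − x*| ≈ |x_2 − x*|·(|x_2 − x*|/|x_1 − x*|)^p = 1.441e-03·(0.0626522)^1.6643 = 1.441e-03·0.00994812 ≈ 1.434e-05.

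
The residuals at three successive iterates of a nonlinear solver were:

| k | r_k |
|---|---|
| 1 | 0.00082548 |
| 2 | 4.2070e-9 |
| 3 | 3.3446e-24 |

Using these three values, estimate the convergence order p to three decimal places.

p ≈ ln(r_3/r_2) / ln(r_2/r_1)
  = ln(3.3446e-24/4.2070e-9) / ln(4.2070e-9/0.00082548)
  = ln(7.95008e-16) / ln(5.09643e-06)
  = -34.768179 / -12.186970 ≈ 2.852898

2.853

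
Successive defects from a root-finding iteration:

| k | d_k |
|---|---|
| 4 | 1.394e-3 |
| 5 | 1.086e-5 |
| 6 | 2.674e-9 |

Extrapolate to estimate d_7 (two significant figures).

1.8e-15

First estimate the order: p ≈ ln(d_6/d_5) / ln(d_5/d_4) = ln(2.674e-9/1.086e-5)/ln(1.086e-5/1.394e-3) = ln(0.000246225)/ln(0.00779053) ≈ 1.7115.
Then d_7 ≈ d_6·(d_6/d_5)^p = 2.674e-9·(0.000246225)^1.7115 = 2.674e-9·6.66446e-07 ≈ 1.782e-15.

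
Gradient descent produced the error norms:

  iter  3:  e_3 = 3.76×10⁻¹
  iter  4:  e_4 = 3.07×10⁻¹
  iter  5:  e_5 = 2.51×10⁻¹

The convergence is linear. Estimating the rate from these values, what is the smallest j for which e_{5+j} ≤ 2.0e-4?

36

Rate ρ ≈ e_5/e_4 = 2.51×10⁻¹/3.07×10⁻¹ = 0.8176.
After j more steps, e_{5+j} ≈ 2.51×10⁻¹·ρ^j; need ρ^j ≤ 2.0e-4/2.51×10⁻¹ = 0.000796813.
j ≥ ln(0.000796813)/ln(0.8176) = -7.1349/-0.20138 = 35.430.
So 36 more iterations are needed.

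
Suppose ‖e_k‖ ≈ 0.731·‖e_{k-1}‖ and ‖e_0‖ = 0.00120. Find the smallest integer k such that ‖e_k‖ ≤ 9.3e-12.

60

After k steps, ‖e_k‖ ≈ 0.00120·0.731^k.
Need 0.731^k ≤ 9.3e-12/0.00120 = 7.75e-09.
k ≥ ln(7.75e-09)/ln(0.731) = -18.6756/-0.31334 = 59.602.
Smallest integer k = 60.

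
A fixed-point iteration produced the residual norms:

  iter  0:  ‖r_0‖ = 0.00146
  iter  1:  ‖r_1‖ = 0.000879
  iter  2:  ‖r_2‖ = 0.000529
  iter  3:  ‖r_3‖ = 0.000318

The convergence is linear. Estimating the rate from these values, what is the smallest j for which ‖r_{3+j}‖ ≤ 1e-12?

39

Rate ρ ≈ ‖r_3‖/‖r_2‖ = 0.000318/0.000529 = 0.6011.
After j more steps, ‖r_{3+j}‖ ≈ 0.000318·ρ^j; need ρ^j ≤ 1e-12/0.000318 = 3.14465e-09.
j ≥ ln(3.14465e-09)/ln(0.6011) = -19.5776/-0.50899 = 38.464.
So 39 more iterations are needed.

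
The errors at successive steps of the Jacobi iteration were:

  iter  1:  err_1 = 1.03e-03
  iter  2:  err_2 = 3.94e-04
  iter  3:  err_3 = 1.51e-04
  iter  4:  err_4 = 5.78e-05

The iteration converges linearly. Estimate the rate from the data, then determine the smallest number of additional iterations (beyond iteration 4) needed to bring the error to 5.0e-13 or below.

20

Rate ρ ≈ err_4/err_3 = 5.78e-05/1.51e-04 = 0.3828.
After j more steps, err_{4+j} ≈ 5.78e-05·ρ^j; need ρ^j ≤ 5.0e-13/5.78e-05 = 8.65052e-09.
j ≥ ln(8.65052e-09)/ln(0.3828) = -18.5656/-0.96024 = 19.334.
So 20 more iterations are needed.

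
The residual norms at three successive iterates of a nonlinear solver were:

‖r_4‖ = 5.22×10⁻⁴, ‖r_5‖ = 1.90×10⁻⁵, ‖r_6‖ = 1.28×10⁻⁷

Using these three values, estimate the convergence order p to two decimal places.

1.51

p ≈ ln(‖r_6‖/‖r_5‖) / ln(‖r_5‖/‖r_4‖)
  = ln(1.28×10⁻⁷/1.90×10⁻⁵) / ln(1.90×10⁻⁵/5.22×10⁻⁴)
  = ln(0.00673684) / ln(0.0363985)
  = -5.00016 / -3.31323 ≈ 1.50915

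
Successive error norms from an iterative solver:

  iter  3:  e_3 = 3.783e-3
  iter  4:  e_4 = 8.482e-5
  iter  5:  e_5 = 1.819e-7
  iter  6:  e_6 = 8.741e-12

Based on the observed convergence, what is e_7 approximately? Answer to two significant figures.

9.0e-19

First estimate the order: p ≈ ln(e_6/e_5) / ln(e_5/e_4) = ln(8.741e-12/1.819e-7)/ln(1.819e-7/8.482e-5) = ln(4.80539e-05)/ln(0.00214454) ≈ 1.6181.
Then e_7 ≈ e_6·(e_6/e_5)^p = 8.741e-12·(4.80539e-05)^1.6181 = 8.741e-12·1.02945e-07 ≈ 8.998e-19.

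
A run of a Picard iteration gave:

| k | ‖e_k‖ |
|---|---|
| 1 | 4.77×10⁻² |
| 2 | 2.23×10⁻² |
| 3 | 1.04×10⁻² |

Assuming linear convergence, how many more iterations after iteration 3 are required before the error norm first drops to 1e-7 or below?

16

Rate ρ ≈ ‖e_3‖/‖e_2‖ = 1.04×10⁻²/2.23×10⁻² = 0.4664.
After j more steps, ‖e_{3+j}‖ ≈ 1.04×10⁻²·ρ^j; need ρ^j ≤ 1e-7/1.04×10⁻² = 9.61538e-06.
j ≥ ln(9.61538e-06)/ln(0.4664) = -11.5521/-0.76271 = 15.146.
So 16 more iterations are needed.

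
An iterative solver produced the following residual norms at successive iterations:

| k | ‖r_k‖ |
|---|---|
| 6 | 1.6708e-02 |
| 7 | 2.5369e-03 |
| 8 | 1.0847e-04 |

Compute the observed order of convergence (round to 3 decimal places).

p ≈ ln(‖r_8‖/‖r_7‖) / ln(‖r_7‖/‖r_6‖)
  = ln(1.0847e-04/2.5369e-03) / ln(2.5369e-03/1.6708e-02)
  = ln(0.0427569) / ln(0.151837)
  = -3.152225 / -1.884948 ≈ 1.672314

1.672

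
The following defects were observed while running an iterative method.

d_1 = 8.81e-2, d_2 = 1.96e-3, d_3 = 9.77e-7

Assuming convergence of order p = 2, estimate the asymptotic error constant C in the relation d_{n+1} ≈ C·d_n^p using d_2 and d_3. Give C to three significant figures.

C ≈ d_3 / d_2^2
  = 9.77e-7 / (1.96e-3)^2
  = 9.77e-7 / 3.8416e-06 ≈ 0.25432

0.254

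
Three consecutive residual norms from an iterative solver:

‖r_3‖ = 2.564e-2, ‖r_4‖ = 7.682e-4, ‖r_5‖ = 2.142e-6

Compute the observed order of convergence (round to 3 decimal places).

p ≈ ln(‖r_5‖/‖r_4‖) / ln(‖r_4‖/‖r_3‖)
  = ln(2.142e-6/7.682e-4) / ln(7.682e-4/2.564e-2)
  = ln(0.00278834) / ln(0.029961)
  = -5.882309 / -3.507859 ≈ 1.676894

1.677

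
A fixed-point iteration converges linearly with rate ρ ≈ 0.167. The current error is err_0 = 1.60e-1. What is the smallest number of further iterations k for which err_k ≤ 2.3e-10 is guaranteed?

After k steps, err_k ≈ 1.60e-1·0.167^k.
Need 0.167^k ≤ 2.3e-10/1.60e-1 = 1.4375e-09.
k ≥ ln(1.4375e-09)/ln(0.167) = -20.3604/-1.78976 = 11.376.
Smallest integer k = 12.

12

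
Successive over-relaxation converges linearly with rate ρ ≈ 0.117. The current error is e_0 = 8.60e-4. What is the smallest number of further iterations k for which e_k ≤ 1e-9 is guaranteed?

7

After k steps, e_k ≈ 8.60e-4·0.117^k.
Need 0.117^k ≤ 1e-9/8.60e-4 = 1.16279e-06.
k ≥ ln(1.16279e-06)/ln(0.117) = -13.6647/-2.14558 = 6.369.
Smallest integer k = 7.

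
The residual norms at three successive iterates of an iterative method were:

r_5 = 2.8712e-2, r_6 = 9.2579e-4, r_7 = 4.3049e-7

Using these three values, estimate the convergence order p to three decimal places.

p ≈ ln(r_7/r_6) / ln(r_6/r_5)
  = ln(4.3049e-7/9.2579e-4) / ln(9.2579e-4/2.8712e-2)
  = ln(0.000464997) / ln(0.032244)
  = -7.673480 / -3.434423 ≈ 2.234285

2.234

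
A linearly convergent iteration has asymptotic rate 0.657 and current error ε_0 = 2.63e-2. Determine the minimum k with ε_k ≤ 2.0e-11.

After k steps, ε_k ≈ 2.63e-2·0.657^k.
Need 0.657^k ≤ 2.0e-11/2.63e-2 = 7.60456e-10.
k ≥ ln(7.60456e-10)/ln(0.657) = -20.9971/-0.42007 = 49.985.
Smallest integer k = 50.

50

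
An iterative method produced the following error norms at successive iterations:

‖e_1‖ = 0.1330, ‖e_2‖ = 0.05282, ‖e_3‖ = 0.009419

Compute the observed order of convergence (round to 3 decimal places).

1.867

p ≈ ln(‖e_3‖/‖e_2‖) / ln(‖e_2‖/‖e_1‖)
  = ln(0.009419/0.05282) / ln(0.05282/0.1330)
  = ln(0.178323) / ln(0.397143)
  = -1.724159 / -0.923459 ≈ 1.867066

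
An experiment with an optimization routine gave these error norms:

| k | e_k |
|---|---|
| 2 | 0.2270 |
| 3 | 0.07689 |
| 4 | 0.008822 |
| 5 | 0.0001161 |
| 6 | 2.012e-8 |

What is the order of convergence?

Consecutive ratios: e_6/e_5 = 2.012e-8/0.0001161 = 0.000173299, e_5/e_4 = 0.0001161/0.008822 = 0.0131603.
p ≈ ln(0.000173299)/ln(0.0131603) = -8.6605/-4.3306 ≈ 2.00.
So the convergence is quadratic (order 2).

2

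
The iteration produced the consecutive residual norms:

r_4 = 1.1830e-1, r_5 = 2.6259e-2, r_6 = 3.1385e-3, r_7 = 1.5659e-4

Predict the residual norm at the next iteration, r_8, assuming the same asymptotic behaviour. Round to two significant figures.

First estimate the order: p ≈ ln(r_7/r_6) / ln(r_6/r_5) = ln(1.5659e-4/3.1385e-3)/ln(3.1385e-3/2.6259e-2) = ln(0.0498933)/ln(0.119521) ≈ 1.4113.
Then r_8 ≈ r_7·(r_7/r_6)^p = 1.5659e-4·(0.0498933)^1.4113 = 1.5659e-4·0.0145394 ≈ 2.277e-06.

2.3e-6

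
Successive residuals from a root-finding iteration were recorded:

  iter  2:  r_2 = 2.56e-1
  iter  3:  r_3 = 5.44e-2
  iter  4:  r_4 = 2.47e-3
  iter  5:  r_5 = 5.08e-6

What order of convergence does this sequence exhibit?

2

Consecutive ratios: r_5/r_4 = 5.08e-6/2.47e-3 = 0.00205668, r_4/r_3 = 2.47e-3/5.44e-2 = 0.0454044.
p ≈ ln(0.00205668)/ln(0.0454044) = -6.1867/-3.0921 ≈ 2.00.
So the convergence is quadratic (order 2).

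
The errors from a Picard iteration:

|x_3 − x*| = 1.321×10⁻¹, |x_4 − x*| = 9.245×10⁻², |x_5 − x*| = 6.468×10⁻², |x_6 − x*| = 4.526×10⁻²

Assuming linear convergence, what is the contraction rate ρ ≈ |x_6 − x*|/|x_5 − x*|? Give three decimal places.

0.700

ρ ≈ |x_6 − x*|/|x_5 − x*| = 4.526×10⁻²/6.468×10⁻² = 0.69975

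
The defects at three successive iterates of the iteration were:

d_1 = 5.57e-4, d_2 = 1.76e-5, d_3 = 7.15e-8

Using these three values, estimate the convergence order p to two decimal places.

p ≈ ln(d_3/d_2) / ln(d_2/d_1)
  = ln(7.15e-8/1.76e-5) / ln(1.76e-5/5.57e-4)
  = ln(0.0040625) / ln(0.0315978)
  = -5.50596 / -3.45467 ≈ 1.59377

1.59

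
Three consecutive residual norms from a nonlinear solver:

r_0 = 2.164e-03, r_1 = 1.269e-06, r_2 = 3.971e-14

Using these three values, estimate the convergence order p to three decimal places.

p ≈ ln(r_2/r_1) / ln(r_1/r_0)
  = ln(3.971e-14/1.269e-06) / ln(1.269e-06/2.164e-03)
  = ln(3.12924e-08) / ln(0.000586414)
  = -17.279891 / -7.441485 ≈ 2.322103

2.322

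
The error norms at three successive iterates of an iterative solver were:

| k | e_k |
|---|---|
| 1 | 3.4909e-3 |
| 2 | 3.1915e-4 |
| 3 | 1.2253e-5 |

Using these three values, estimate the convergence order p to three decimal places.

1.363

p ≈ ln(e_3/e_2) / ln(e_2/e_1)
  = ln(1.2253e-5/3.1915e-4) / ln(3.1915e-4/3.4909e-3)
  = ln(0.0383926) / ln(0.0914234)
  = -3.259891 / -2.392254 ≈ 1.362686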